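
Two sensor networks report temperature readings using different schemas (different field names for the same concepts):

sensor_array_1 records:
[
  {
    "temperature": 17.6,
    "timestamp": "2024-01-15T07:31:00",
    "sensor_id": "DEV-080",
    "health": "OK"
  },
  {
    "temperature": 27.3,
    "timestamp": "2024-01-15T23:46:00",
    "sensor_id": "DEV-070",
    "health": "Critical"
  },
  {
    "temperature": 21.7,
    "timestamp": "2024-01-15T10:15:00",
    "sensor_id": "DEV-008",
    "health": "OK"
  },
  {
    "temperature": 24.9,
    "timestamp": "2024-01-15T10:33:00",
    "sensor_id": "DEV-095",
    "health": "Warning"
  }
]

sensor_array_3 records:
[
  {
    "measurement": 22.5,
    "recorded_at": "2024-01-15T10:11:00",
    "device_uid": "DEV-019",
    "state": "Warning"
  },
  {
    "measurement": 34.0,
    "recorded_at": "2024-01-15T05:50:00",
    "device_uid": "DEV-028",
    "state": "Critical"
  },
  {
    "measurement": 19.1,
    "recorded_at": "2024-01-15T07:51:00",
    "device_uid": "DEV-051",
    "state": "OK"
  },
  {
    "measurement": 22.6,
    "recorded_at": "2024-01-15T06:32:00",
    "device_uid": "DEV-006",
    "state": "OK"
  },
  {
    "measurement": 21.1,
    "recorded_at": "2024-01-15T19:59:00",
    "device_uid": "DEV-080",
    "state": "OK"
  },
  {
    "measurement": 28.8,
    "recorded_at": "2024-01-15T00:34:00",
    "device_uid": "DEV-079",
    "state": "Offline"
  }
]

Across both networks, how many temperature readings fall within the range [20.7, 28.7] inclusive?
6

Schema mapping: "temperature" (sensor_array_1) = "measurement" (sensor_array_3) = temperature

Readings in [20.7, 28.7] from sensor_array_1: 3
Readings in [20.7, 28.7] from sensor_array_3: 3

Total count: 3 + 3 = 6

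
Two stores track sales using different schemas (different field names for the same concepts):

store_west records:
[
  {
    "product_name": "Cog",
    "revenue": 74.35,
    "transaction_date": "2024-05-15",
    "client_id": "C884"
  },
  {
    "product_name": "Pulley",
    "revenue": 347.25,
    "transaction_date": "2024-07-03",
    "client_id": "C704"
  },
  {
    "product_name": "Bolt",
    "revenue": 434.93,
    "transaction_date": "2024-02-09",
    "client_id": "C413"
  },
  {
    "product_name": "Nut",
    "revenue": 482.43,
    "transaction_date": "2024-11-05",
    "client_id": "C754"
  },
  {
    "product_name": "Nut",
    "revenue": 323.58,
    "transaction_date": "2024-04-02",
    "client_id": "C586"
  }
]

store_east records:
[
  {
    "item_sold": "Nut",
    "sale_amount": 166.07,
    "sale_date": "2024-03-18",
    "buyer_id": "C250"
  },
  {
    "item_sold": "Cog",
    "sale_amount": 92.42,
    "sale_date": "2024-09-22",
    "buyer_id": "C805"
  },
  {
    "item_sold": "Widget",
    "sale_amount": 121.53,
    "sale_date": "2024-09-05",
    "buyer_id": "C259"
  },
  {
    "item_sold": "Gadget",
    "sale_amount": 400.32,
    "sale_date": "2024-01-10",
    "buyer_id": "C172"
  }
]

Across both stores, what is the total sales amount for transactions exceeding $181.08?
1988.51

Schema mapping: "revenue" (store_west) = "sale_amount" (store_east) = sale amount

Sum of sales > $181.08 in store_west: 1588.19
Sum of sales > $181.08 in store_east: 400.32

Total: 1588.19 + 400.32 = 1988.51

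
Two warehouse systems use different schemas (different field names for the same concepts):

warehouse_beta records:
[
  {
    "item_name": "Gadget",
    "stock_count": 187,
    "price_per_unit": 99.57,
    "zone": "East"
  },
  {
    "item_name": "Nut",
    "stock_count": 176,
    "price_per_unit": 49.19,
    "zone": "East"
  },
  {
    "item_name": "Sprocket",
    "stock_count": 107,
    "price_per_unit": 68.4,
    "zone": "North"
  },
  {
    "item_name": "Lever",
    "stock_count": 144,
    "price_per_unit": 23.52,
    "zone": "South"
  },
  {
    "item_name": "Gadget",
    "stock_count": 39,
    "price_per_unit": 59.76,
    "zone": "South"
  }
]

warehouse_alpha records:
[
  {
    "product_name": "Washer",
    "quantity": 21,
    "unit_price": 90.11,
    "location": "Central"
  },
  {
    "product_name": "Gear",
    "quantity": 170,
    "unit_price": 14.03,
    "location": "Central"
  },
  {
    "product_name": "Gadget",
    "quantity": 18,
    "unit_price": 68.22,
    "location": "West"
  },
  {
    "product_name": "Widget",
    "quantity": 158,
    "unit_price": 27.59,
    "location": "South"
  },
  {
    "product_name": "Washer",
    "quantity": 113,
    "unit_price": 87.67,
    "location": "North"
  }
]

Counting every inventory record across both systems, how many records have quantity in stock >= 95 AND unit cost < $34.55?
3

Schema mappings:
- "stock_count" (warehouse_beta) = "quantity" (warehouse_alpha) = quantity
- "price_per_unit" (warehouse_beta) = "unit_price" (warehouse_alpha) = unit cost

Records meeting both conditions in warehouse_beta: 1
Records meeting both conditions in warehouse_alpha: 2

Total: 1 + 2 = 3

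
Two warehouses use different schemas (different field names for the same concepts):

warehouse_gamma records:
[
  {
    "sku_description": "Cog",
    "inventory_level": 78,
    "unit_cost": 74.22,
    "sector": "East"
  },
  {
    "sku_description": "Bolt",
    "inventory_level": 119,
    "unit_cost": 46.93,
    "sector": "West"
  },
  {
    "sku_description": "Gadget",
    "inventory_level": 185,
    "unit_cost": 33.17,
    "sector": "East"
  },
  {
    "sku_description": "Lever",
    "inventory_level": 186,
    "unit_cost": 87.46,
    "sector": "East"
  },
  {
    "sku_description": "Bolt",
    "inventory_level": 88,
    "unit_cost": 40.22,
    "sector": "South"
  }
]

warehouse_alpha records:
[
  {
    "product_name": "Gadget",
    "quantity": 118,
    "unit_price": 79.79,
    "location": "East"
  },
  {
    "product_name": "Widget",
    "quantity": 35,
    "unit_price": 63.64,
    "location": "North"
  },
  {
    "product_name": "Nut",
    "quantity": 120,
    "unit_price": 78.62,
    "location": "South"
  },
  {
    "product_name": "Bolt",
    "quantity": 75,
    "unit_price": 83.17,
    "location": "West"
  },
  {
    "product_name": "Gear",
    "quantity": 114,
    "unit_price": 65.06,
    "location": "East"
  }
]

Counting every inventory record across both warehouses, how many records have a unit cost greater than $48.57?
7

Schema mapping: "unit_cost" (warehouse_gamma) = "unit_price" (warehouse_alpha) = unit cost

Records > $48.57 in warehouse_gamma: 2
Records > $48.57 in warehouse_alpha: 5

Total count: 2 + 5 = 7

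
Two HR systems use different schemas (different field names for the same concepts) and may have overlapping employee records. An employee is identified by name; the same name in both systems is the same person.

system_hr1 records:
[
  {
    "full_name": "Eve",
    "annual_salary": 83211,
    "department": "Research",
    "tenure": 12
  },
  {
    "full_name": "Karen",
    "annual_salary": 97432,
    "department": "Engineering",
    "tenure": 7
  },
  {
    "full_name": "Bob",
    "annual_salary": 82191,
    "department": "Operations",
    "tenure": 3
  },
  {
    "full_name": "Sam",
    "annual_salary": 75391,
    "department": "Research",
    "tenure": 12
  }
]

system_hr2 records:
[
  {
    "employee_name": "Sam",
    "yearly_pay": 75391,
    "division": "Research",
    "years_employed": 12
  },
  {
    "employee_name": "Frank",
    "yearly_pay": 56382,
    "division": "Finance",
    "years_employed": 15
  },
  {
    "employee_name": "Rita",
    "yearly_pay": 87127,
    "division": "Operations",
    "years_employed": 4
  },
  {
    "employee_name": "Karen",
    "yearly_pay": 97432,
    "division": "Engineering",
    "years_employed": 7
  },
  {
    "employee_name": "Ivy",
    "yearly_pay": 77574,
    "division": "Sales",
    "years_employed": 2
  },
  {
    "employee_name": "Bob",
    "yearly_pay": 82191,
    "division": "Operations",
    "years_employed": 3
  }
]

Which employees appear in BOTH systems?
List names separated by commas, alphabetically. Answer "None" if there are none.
Bob, Karen, Sam

Schema mapping: "full_name" (system_hr1) = "employee_name" (system_hr2) = employee name

Names in system_hr1: ['Bob', 'Eve', 'Karen', 'Sam']
Names in system_hr2: ['Bob', 'Frank', 'Ivy', 'Karen', 'Rita', 'Sam']

Intersection: ['Bob', 'Karen', 'Sam']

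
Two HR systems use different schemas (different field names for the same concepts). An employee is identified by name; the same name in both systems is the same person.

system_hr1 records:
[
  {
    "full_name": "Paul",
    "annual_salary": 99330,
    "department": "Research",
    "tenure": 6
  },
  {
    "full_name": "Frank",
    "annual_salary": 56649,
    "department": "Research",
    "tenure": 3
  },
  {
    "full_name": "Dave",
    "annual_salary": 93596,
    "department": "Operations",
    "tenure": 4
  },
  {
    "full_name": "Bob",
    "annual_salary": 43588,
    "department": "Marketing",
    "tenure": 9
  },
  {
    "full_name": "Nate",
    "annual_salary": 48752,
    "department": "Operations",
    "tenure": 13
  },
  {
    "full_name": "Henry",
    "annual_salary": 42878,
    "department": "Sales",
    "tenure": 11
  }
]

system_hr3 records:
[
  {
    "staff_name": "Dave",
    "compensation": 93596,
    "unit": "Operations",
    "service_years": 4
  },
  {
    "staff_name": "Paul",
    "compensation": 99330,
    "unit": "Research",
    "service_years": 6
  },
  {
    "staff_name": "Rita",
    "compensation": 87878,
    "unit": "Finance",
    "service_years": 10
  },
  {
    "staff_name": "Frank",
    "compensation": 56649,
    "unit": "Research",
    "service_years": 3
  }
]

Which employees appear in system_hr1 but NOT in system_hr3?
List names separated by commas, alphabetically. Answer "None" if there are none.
Bob, Henry, Nate

Schema mapping: "full_name" (system_hr1) = "staff_name" (system_hr3) = employee name

Names in system_hr1: ['Bob', 'Dave', 'Frank', 'Henry', 'Nate', 'Paul']
Names in system_hr3: ['Dave', 'Frank', 'Paul', 'Rita']

In system_hr1 but not system_hr3: ['Bob', 'Henry', 'Nate']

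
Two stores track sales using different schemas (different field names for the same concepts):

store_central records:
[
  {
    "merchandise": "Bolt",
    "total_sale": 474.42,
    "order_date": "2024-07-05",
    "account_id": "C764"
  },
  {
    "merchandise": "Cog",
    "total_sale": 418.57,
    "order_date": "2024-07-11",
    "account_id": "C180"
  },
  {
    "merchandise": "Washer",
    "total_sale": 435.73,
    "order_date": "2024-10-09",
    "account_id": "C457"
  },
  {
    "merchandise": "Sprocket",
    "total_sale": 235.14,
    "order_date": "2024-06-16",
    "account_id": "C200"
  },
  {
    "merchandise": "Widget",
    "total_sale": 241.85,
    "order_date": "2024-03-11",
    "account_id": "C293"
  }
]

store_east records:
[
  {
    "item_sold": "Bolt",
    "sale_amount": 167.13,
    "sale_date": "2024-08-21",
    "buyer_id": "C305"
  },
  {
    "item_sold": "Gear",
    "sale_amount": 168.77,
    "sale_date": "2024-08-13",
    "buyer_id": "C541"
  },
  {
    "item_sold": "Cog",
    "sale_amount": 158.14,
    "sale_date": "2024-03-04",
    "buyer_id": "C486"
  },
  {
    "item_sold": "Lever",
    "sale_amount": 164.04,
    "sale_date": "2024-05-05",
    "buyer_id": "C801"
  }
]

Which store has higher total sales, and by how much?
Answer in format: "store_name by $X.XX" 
store_central by $1147.63

Schema mapping: "total_sale" (store_central) = "sale_amount" (store_east) = sale amount

Total for store_central: 1805.71
Total for store_east: 658.08

Difference: |1805.71 - 658.08| = 1147.63
store_central has higher sales by $1147.63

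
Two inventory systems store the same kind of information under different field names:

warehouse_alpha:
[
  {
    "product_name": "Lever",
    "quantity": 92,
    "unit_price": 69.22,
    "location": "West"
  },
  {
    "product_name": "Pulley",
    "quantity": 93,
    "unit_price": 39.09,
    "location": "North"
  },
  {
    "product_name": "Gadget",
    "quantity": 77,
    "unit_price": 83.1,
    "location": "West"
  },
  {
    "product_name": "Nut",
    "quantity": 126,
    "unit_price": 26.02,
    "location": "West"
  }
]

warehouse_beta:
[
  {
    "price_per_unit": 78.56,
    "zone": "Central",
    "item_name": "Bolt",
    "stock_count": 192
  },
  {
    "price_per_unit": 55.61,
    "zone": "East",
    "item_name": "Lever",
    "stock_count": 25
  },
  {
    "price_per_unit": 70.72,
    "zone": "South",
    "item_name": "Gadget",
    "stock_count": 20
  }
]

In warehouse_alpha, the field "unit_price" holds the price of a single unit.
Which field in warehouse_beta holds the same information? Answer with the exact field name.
price_per_unit

In warehouse_alpha, "unit_price" holds the price of a single unit.
The fields in warehouse_beta are: "price_per_unit", "zone", "item_name", "stock_count".
"price_per_unit" is the match: the name refers to the same concept and its values are decimal currency amounts (e.g. 78.56, 55.61).
The other fields ("zone", "item_name", "stock_count") hold different kinds of data.

So "unit_price" in warehouse_alpha corresponds to "price_per_unit" in warehouse_beta.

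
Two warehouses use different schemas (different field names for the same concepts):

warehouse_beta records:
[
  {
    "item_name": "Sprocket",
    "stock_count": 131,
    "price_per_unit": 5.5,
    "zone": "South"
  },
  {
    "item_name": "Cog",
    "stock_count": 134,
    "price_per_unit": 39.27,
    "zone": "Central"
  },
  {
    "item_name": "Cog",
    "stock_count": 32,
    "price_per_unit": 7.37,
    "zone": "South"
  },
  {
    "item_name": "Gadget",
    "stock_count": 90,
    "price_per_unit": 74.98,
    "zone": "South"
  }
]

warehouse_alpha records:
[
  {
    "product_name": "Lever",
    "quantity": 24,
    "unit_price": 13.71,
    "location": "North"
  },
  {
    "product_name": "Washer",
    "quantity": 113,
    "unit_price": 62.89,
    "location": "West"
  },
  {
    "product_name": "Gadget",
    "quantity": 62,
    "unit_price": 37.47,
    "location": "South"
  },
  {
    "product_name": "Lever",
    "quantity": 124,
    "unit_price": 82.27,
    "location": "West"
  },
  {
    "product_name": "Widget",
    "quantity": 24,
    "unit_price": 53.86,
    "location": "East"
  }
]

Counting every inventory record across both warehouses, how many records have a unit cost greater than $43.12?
4

Schema mapping: "price_per_unit" (warehouse_beta) = "unit_price" (warehouse_alpha) = unit cost

Records > $43.12 in warehouse_beta: 1
Records > $43.12 in warehouse_alpha: 3

Total count: 1 + 3 = 4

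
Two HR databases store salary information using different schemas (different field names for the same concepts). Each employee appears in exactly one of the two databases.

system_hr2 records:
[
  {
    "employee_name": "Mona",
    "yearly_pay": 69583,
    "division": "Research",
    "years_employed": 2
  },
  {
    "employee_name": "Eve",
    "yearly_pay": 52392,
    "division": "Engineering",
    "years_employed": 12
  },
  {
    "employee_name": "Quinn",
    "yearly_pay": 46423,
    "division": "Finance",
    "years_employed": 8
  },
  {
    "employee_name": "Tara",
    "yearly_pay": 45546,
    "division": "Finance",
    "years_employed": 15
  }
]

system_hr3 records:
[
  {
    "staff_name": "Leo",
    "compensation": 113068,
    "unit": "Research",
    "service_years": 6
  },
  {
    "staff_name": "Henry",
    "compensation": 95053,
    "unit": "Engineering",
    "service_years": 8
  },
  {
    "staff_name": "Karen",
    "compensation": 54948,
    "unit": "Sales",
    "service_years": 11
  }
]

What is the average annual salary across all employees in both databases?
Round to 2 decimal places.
68144.71

Schema mapping: "yearly_pay" (system_hr2) = "compensation" (system_hr3) = annual salary

All salaries: [69583, 52392, 46423, 45546, 113068, 95053, 54948]
Sum: 477013
Count: 7
Average: 477013 / 7 = 68144.71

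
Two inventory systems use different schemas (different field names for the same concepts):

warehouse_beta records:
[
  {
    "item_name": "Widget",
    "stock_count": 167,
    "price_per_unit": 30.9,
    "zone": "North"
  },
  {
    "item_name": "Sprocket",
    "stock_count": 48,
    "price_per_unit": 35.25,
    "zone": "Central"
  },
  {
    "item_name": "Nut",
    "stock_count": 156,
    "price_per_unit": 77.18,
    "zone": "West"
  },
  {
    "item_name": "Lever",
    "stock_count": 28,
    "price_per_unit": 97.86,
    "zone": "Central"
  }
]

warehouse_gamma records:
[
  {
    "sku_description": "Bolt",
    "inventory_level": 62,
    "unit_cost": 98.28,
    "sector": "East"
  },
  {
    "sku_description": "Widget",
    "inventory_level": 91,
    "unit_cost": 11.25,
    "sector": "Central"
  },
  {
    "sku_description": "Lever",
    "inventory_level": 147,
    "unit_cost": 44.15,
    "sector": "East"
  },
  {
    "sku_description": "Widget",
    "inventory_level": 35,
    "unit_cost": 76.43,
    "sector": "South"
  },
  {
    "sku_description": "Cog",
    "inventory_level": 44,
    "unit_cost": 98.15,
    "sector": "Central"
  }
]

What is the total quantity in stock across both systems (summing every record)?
778

To reconcile these schemas, identify the field holding the quantity in stock in each system:
1. In warehouse_beta it is "stock_count"
2. In warehouse_gamma it is "inventory_level"

From warehouse_beta: 167 + 48 + 156 + 28 = 399
From warehouse_gamma: 62 + 91 + 147 + 35 + 44 = 379

Total: 399 + 379 = 778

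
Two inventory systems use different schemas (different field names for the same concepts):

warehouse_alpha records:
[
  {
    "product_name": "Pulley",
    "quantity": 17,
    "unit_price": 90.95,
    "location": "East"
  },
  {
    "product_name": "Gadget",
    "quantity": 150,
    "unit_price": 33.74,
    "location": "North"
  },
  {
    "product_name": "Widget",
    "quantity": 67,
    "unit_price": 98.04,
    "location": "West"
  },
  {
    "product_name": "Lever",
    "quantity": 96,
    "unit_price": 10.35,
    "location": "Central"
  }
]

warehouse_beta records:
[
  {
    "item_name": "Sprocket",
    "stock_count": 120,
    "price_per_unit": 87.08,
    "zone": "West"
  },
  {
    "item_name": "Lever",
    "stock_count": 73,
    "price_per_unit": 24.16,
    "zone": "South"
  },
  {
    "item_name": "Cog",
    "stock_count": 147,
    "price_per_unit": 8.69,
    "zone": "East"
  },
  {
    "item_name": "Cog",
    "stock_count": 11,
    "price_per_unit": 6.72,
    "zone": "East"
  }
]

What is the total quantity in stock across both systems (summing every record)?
681

To reconcile these schemas, identify the field holding the quantity in stock in each system:
1. In warehouse_alpha it is "quantity"
2. In warehouse_beta it is "stock_count"

From warehouse_alpha: 17 + 150 + 67 + 96 = 330
From warehouse_beta: 120 + 73 + 147 + 11 = 351

Total: 330 + 351 = 681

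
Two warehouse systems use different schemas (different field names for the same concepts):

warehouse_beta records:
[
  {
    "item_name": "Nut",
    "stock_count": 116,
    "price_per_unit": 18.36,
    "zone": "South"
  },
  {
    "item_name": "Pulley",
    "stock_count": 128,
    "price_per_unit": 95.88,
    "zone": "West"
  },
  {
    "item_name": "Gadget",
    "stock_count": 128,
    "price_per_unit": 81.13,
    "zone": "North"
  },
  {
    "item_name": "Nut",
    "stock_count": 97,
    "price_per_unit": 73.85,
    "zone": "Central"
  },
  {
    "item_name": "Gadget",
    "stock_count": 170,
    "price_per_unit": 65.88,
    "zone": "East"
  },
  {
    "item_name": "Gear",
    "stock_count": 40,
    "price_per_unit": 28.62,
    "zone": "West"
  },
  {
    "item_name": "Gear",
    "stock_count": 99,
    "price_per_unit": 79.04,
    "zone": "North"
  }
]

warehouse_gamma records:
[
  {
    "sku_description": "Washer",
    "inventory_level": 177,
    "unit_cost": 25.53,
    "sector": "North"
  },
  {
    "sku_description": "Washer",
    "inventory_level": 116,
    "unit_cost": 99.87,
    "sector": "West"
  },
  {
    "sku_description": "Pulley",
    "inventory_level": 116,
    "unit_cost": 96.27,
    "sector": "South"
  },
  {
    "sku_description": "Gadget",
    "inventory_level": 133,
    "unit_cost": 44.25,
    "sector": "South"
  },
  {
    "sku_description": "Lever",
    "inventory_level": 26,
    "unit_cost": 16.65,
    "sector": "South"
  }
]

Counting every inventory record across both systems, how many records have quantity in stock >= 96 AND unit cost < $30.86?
2

Schema mappings:
- "stock_count" (warehouse_beta) = "inventory_level" (warehouse_gamma) = quantity
- "price_per_unit" (warehouse_beta) = "unit_cost" (warehouse_gamma) = unit cost

Records meeting both conditions in warehouse_beta: 1
Records meeting both conditions in warehouse_gamma: 1

Total: 1 + 1 = 2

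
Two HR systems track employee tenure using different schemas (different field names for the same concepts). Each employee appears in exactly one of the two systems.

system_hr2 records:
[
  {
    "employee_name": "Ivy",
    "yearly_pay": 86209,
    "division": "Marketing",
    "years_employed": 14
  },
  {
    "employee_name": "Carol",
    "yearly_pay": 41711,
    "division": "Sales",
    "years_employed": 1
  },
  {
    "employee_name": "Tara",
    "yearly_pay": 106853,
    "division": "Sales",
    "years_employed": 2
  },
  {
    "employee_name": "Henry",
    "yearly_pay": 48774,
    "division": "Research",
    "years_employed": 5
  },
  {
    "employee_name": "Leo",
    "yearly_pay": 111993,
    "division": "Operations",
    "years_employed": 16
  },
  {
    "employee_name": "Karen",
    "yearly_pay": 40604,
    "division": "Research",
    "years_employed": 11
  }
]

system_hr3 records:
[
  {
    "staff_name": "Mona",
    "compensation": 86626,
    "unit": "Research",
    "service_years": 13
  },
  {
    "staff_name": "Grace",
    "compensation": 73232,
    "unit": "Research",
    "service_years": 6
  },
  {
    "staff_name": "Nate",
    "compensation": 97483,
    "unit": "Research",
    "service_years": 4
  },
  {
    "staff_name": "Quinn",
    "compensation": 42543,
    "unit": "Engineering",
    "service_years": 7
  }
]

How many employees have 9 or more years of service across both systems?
4

Reconcile schemas: "years_employed" (system_hr2) = "service_years" (system_hr3) = years of service

From system_hr2: 3 employees with >= 9 years
From system_hr3: 1 employees with >= 9 years

Total: 3 + 1 = 4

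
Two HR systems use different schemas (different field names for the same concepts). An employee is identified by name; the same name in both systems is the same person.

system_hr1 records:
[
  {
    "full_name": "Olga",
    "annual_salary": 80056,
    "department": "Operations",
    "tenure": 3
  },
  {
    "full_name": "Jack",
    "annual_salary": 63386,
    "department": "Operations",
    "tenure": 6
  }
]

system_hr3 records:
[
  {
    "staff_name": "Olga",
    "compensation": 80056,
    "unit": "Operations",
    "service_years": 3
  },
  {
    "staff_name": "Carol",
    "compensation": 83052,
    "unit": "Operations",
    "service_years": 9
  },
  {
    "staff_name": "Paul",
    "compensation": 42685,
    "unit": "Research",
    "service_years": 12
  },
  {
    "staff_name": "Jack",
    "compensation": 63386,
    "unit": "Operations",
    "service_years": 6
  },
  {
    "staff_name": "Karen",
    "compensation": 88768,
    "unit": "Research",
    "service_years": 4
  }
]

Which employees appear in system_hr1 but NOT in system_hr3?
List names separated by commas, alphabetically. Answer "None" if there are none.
None

Schema mapping: "full_name" (system_hr1) = "staff_name" (system_hr3) = employee name

Names in system_hr1: ['Jack', 'Olga']
Names in system_hr3: ['Carol', 'Jack', 'Karen', 'Olga', 'Paul']

In system_hr1 but not system_hr3: None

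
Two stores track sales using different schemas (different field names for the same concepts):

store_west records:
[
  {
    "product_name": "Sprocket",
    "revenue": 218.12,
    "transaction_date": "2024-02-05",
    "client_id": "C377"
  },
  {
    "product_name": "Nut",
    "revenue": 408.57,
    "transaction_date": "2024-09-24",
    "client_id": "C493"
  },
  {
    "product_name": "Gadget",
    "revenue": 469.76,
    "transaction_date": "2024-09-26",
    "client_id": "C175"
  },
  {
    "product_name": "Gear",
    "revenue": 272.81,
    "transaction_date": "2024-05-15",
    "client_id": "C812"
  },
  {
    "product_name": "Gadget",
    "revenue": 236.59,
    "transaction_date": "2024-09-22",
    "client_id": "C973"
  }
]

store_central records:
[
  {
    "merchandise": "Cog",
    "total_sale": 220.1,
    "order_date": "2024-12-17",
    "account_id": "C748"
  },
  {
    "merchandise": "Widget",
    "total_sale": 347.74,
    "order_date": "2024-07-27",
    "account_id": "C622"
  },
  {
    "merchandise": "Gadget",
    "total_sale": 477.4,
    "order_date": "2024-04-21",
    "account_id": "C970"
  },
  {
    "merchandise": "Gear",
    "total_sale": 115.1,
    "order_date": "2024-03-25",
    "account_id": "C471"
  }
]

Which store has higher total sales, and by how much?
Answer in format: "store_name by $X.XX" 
store_west by $445.51

Schema mapping: "revenue" (store_west) = "total_sale" (store_central) = sale amount

Total for store_west: 1605.85
Total for store_central: 1160.34

Difference: |1605.85 - 1160.34| = 445.51
store_west has higher sales by $445.51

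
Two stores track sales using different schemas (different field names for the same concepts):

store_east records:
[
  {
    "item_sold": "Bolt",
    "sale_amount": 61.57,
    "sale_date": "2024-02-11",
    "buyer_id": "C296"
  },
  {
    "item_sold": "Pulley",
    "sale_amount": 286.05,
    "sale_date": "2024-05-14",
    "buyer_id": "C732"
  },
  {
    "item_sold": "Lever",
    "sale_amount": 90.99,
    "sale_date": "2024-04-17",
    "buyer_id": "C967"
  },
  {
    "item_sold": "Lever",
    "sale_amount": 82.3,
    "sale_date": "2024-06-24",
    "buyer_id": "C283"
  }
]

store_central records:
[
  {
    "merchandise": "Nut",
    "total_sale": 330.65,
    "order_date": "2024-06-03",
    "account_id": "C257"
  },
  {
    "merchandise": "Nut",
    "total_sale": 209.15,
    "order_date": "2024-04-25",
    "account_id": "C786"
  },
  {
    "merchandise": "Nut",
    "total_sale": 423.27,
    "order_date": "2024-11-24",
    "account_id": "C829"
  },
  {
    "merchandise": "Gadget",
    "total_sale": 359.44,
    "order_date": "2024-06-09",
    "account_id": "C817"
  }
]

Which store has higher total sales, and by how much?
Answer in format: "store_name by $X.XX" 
store_central by $801.60

Schema mapping: "sale_amount" (store_east) = "total_sale" (store_central) = sale amount

Total for store_east: 520.91
Total for store_central: 1322.51

Difference: |520.91 - 1322.51| = 801.60
store_central has higher sales by $801.60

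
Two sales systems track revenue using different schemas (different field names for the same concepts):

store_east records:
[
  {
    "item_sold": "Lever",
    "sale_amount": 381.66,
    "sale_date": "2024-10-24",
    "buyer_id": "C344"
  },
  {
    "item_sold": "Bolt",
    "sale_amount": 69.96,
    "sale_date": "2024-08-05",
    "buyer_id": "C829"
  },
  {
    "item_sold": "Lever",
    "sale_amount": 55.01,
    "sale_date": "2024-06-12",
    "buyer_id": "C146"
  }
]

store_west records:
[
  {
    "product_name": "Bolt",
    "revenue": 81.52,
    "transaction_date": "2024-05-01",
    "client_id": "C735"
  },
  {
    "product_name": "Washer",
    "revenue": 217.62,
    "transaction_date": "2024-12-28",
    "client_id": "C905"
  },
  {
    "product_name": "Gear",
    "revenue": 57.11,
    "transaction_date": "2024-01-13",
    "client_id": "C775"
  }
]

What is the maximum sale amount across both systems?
381.66

Reconcile: "sale_amount" (store_east) = "revenue" (store_west) = sale amount

Maximum in store_east: 381.66
Maximum in store_west: 217.62

Overall maximum: max(381.66, 217.62) = 381.66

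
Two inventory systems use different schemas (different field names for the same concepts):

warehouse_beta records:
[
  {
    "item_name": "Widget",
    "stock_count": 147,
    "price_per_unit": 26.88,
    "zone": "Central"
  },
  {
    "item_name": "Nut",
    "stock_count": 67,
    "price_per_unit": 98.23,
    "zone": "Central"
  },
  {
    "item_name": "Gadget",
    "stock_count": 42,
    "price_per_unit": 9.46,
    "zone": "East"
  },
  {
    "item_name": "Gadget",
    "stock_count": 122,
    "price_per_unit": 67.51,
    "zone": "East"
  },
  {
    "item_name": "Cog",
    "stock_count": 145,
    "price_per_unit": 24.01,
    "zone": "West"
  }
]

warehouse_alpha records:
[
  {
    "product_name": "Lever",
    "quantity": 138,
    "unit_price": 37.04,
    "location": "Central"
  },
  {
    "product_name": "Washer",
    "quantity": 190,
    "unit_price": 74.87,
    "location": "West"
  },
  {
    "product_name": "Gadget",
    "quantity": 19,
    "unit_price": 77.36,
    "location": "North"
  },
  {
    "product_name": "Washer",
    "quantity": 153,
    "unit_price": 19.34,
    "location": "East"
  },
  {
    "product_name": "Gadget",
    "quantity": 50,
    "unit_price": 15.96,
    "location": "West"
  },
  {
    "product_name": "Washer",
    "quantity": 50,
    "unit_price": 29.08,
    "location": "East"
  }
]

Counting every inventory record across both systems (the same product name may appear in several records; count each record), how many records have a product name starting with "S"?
0

Schema mapping: "item_name" (warehouse_beta) = "product_name" (warehouse_alpha) = product name

Records with product name starting with "S" in warehouse_beta: 0
Records with product name starting with "S" in warehouse_alpha: 0

Total: 0 + 0 = 0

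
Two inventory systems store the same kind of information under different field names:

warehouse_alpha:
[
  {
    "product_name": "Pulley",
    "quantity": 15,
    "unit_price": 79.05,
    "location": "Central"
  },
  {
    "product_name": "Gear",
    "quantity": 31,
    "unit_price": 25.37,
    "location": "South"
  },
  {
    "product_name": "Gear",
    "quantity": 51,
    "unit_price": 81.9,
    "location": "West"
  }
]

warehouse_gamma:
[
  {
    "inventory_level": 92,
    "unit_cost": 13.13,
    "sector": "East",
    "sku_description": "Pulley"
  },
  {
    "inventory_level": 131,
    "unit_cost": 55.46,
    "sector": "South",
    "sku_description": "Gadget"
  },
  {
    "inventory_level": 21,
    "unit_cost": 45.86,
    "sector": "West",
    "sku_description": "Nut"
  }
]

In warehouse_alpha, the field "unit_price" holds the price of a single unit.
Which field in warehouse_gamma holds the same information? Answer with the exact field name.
unit_cost

In warehouse_alpha, "unit_price" holds the price of a single unit.
The fields in warehouse_gamma are: "inventory_level", "unit_cost", "sector", "sku_description".
"unit_cost" is the match: the name refers to the same concept and its values are decimal currency amounts (e.g. 13.13, 55.46).
The other fields ("inventory_level", "sector", "sku_description") hold different kinds of data.

So "unit_price" in warehouse_alpha corresponds to "unit_cost" in warehouse_gamma.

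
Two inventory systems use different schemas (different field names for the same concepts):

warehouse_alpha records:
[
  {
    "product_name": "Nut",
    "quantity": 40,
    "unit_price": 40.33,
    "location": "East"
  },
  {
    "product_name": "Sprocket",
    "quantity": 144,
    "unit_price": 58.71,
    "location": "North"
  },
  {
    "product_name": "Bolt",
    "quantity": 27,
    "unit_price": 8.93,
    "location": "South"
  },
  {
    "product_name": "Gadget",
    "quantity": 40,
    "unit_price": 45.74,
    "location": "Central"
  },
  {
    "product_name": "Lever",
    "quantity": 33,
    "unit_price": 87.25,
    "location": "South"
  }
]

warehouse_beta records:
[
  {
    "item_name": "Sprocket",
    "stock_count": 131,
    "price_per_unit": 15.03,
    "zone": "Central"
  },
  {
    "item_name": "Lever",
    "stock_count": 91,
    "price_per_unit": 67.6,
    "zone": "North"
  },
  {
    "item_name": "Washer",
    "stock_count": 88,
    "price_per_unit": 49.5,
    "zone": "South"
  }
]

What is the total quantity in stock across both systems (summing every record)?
594

To reconcile these schemas, identify the field holding the quantity in stock in each system:
1. In warehouse_alpha it is "quantity"
2. In warehouse_beta it is "stock_count"

From warehouse_alpha: 40 + 144 + 27 + 40 + 33 = 284
From warehouse_beta: 131 + 91 + 88 = 310

Total: 284 + 310 = 594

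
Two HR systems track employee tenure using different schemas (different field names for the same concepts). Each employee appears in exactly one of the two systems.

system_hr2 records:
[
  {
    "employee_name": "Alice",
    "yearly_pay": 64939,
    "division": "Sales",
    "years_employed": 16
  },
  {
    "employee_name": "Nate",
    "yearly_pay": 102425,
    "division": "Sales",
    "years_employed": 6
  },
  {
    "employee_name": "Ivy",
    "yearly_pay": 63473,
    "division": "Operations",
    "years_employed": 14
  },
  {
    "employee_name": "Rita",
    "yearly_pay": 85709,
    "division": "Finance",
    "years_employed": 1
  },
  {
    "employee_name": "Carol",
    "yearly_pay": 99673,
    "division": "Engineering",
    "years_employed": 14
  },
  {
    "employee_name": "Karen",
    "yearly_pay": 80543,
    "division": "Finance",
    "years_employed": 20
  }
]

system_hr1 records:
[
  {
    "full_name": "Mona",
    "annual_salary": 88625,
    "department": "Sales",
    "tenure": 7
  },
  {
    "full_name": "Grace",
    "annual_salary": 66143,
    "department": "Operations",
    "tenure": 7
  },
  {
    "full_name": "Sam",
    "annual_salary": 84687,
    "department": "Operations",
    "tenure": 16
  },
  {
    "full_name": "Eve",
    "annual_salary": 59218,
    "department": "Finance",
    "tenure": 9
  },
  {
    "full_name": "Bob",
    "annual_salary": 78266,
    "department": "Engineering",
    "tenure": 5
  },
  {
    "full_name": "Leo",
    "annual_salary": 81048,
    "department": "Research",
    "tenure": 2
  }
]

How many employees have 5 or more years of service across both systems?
10

Reconcile schemas: "years_employed" (system_hr2) = "tenure" (system_hr1) = years of service

From system_hr2: 5 employees with >= 5 years
From system_hr1: 5 employees with >= 5 years

Total: 5 + 5 = 10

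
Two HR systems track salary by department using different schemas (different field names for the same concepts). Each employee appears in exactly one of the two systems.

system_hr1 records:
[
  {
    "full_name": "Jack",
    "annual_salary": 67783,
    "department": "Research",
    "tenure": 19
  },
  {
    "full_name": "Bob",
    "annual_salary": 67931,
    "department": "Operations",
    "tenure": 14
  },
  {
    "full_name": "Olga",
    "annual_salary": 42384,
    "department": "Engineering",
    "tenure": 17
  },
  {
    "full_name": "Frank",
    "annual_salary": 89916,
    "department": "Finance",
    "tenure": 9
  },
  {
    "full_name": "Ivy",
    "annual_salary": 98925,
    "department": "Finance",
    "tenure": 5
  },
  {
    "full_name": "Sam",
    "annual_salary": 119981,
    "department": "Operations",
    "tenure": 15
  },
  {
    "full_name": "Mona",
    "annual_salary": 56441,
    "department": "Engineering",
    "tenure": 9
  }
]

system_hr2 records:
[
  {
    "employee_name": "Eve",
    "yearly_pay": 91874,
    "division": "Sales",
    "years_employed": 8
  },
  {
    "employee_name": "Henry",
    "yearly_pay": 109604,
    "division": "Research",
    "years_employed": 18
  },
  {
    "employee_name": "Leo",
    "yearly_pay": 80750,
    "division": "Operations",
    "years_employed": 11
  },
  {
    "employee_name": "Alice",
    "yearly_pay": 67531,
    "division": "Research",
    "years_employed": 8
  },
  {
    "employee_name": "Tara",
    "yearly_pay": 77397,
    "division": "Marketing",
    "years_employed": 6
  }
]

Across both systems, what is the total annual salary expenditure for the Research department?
244918

Schema mappings:
- "department" (system_hr1) = "division" (system_hr2) = department
- "annual_salary" (system_hr1) = "yearly_pay" (system_hr2) = salary

Research salaries from system_hr1: 67783
Research salaries from system_hr2: 177135

Total: 67783 + 177135 = 244918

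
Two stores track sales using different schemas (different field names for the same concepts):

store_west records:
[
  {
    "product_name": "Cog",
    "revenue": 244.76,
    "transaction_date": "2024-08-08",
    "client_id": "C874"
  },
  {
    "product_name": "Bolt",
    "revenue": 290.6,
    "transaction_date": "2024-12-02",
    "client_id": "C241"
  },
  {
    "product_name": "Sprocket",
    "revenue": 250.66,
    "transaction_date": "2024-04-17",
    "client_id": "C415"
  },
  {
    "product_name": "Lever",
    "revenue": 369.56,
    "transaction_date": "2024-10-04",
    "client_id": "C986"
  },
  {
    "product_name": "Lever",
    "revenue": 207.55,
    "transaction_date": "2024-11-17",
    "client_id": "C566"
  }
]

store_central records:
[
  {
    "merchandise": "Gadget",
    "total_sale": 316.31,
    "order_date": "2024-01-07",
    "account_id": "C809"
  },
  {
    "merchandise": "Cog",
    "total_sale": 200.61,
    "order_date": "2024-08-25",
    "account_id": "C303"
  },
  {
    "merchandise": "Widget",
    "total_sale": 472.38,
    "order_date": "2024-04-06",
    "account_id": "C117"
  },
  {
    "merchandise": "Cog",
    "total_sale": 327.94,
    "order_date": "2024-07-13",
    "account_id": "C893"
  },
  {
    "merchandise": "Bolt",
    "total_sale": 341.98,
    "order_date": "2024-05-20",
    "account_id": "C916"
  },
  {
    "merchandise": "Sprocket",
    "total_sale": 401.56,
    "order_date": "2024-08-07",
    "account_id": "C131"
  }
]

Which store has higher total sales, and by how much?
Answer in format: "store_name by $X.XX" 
store_central by $697.65

Schema mapping: "revenue" (store_west) = "total_sale" (store_central) = sale amount

Total for store_west: 1363.13
Total for store_central: 2060.78

Difference: |1363.13 - 2060.78| = 697.65
store_central has higher sales by $697.65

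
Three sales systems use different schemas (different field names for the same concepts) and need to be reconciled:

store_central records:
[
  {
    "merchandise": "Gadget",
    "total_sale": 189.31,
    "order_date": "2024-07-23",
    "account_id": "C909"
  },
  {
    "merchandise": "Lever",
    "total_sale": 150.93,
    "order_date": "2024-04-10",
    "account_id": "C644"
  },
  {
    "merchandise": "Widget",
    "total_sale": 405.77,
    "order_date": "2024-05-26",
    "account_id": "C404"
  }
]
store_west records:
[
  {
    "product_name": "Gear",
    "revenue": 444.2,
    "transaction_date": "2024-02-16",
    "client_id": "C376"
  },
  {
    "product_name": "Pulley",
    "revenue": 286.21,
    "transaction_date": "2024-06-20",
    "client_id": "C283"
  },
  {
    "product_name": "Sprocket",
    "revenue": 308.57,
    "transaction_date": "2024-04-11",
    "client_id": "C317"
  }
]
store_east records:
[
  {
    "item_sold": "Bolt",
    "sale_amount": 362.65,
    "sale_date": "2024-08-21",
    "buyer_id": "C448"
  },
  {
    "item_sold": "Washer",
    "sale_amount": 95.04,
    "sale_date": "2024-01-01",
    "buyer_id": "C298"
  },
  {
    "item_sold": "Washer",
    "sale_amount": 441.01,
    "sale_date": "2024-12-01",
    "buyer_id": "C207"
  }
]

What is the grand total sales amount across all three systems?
2683.69

Schema reconciliation - all amount fields map to sale amount:

store_central (total_sale): 746.01
store_west (revenue): 1038.98
store_east (sale_amount): 898.7

Grand total: 2683.69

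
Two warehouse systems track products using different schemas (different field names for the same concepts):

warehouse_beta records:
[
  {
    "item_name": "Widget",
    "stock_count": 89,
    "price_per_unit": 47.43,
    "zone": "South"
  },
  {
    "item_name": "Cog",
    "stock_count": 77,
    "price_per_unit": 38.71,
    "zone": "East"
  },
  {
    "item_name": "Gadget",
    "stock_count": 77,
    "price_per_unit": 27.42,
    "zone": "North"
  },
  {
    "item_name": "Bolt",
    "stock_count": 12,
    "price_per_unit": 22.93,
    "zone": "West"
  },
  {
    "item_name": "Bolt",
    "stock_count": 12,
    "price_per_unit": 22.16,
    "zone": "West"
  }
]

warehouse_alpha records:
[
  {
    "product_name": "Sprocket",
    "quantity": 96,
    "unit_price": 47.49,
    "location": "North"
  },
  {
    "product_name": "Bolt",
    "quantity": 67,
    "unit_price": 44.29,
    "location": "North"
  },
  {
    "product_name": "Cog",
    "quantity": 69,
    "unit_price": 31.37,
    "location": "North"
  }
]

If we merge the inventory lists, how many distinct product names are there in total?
5

Schema mapping: "item_name" (warehouse_beta) = "product_name" (warehouse_alpha) = product name

Products in warehouse_beta: ['Bolt', 'Cog', 'Gadget', 'Widget']
Products in warehouse_alpha: ['Bolt', 'Cog', 'Sprocket']

Union (unique products): ['Bolt', 'Cog', 'Gadget', 'Sprocket', 'Widget']
Count: 5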